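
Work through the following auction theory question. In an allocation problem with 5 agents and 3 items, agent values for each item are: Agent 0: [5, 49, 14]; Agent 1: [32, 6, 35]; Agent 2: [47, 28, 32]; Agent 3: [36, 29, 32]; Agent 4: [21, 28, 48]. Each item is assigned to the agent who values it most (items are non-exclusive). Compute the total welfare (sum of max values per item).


Step 1: For each item, find the maximum value among all agents.
Step 2: Item 0 -> Agent 2 (value 47)
Step 3: Item 1 -> Agent 0 (value 49)
Step 4: Item 2 -> Agent 4 (value 48)
Step 5: Total welfare = 47 + 49 + 48 = 144

144


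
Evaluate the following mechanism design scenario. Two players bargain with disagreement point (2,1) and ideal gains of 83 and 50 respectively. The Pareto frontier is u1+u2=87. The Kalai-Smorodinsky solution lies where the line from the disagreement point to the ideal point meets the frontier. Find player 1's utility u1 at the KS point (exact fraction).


Step 1: At the KS point, (u1-d1)/r1 = (u2-d2)/r2 = t and u1+u2 = 87
Step 2: u1 = d1 + r1*t and u2 = d2 + r2*t, so (d1 + r1*t) + (d2 + r2*t) = 87
Step 3: t = (87 - 2 - 1)/(83 + 50) = 84/133 = 12/19
Step 4: u1 = d1 + r1*t = 2 + 83 * 12/19 = 1034/19
Step 5: (Check: u2 = d2 + r2*t = 619/19; u1+u2 = 1034/19 + 619/19 = 87, on the frontier.)

1034/19


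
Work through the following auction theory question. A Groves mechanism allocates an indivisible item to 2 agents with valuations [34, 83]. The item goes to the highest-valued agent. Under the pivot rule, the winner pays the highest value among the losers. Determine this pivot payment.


Step 1: The efficient winner is agent 1 with value 83
Step 2: Other agents' values: [34]
Step 3: Pivot payment = max(others) = 34
Step 4: The winner pays 34

34


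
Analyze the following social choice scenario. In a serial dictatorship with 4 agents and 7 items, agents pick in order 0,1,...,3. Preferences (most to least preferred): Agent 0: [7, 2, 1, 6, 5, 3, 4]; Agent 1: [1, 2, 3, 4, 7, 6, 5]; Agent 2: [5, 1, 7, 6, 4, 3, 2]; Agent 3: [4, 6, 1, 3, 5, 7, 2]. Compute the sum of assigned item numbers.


Step 1: Agent 0 picks item 7
Step 2: Agent 1 picks item 1
Step 3: Agent 2 picks item 5
Step 4: Agent 3 picks item 4
Step 5: Sum = 7 + 1 + 5 + 4 = 17

17


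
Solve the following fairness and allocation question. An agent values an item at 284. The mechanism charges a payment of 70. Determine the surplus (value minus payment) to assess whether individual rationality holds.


Step 1: Surplus = value - payment = 284 - 70 = 214
Step 2: IR is satisfied (surplus >= 0)

214


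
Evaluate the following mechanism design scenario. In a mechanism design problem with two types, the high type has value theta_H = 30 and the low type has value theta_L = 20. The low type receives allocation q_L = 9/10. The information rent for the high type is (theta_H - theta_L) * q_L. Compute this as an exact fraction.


Step 1: theta_H - theta_L = 30 - 20 = 10
Step 2: Information rent = (theta_H - theta_L) * q_L
Step 3: = 10 * 9/10
Step 4: = 9

9


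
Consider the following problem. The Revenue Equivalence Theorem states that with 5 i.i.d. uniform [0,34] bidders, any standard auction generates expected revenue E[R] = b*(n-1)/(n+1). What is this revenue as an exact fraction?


Step 1: By Revenue Equivalence, expected revenue = b*(n-1)/(n+1)
Step 2: Substituting n = 5, b = 34
Step 3: Revenue = 34*(5-1)/(5+1) = 34*4/6
Step 4: Revenue = 136/6 = 68/3

68/3


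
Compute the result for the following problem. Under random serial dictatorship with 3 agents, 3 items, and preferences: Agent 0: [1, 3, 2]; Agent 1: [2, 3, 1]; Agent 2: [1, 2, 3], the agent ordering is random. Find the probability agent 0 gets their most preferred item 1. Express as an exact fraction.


Step 1: Agent 0 wants item 1
Step 2: There are 6 possible orderings of agents
Step 3: In 3 orderings, agent 0 gets item 1
Step 4: Probability = 3/6 = 1/2

1/2


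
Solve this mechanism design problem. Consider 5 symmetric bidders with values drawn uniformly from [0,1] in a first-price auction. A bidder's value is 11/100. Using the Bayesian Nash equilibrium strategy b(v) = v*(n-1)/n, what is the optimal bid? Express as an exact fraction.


Step 1: The symmetric BNE bidding function is b(v) = v * (n-1) / n
Step 2: Substitute v = 11/100 and n = 5
Step 3: b = 11/100 * 4/5
Step 4: b = 11/125

11/125


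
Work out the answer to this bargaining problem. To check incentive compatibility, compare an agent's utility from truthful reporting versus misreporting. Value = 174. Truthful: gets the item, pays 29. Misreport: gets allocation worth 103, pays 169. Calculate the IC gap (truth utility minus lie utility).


Step 1: U(truth) = value - payment = 174 - 29 = 145
Step 2: U(lie) = allocation - payment = 103 - 169 = -66
Step 3: IC gap = 145 - (-66) = 211

211


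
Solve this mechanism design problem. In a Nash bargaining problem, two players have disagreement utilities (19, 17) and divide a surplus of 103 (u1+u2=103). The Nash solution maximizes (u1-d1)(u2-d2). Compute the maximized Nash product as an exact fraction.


Step 1: The Nash solution splits surplus symmetrically above the disagreement point
Step 2: u1 = (total + d1 - d2)/2 = (103 + 19 - 17)/2 = 105/2
Step 3: u2 = (total - d1 + d2)/2 = (103 - 19 + 17)/2 = 101/2
Step 4: Nash product = (105/2 - 19) * (101/2 - 17)
Step 5: = 67/2 * 67/2 = 4489/4

4489/4


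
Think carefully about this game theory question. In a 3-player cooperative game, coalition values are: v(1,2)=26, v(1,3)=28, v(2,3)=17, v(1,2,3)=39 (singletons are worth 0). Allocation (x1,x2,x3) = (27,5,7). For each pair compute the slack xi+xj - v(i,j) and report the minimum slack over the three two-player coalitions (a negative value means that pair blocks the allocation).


Step 1: Slack for coalition (1,2): x1+x2 - v12 = 32 - 26 = 6
Step 2: Slack for coalition (1,3): x1+x3 - v13 = 34 - 28 = 6
Step 3: Slack for coalition (2,3): x2+x3 - v23 = 12 - 17 = -5
Step 4: Minimum slack = min(6, 6, -5) = -5, attained by (2,3); coalition (2,3) can block (slack < 0), so the allocation is not in the core

-5


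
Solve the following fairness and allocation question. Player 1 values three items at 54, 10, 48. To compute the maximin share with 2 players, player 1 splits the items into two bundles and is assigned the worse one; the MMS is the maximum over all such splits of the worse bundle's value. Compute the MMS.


Step 1: Item values = 54, 10, 48
Step 2: Enumerate all 2-bundle partitions and take the smaller bundle:
  Partition 1: {54} vs {10,48} -> bundles 54, 58; min = 54
  Partition 2: {10} vs {54,48} -> bundles 10, 102; min = 10
  Partition 3: {48} vs {54,10} -> bundles 48, 64; min = 48
Step 3: MMS = max(54, 10, 48) = 54

54


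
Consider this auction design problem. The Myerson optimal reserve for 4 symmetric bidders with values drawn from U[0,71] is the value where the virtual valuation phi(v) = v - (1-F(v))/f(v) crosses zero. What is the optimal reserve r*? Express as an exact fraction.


Step 1: For U[0,71], F(v) = v/71 and f(v) = 1/71
Step 2: phi(v) = v - (1 - v/71)/(1/71) = v - (71 - v) = 2v - 71
Step 3: Set phi(r*) = 0: 2r* - 71 = 0
Step 4: r* = 71/2 (the number of bidders n = 4 does not enter)

71/2


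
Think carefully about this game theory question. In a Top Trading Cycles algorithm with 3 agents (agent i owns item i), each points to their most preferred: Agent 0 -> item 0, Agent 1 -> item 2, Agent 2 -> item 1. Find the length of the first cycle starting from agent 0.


Step 1: Trace the pointer graph from agent 0: 0 -> 0
Step 2: A cycle is detected when we revisit agent 0
Step 3: The cycle is: 0 -> 0
Step 4: Cycle length = 1

1


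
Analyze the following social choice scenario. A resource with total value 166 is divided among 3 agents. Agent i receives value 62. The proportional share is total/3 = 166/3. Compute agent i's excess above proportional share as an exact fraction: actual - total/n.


Step 1: Proportional share = 166/3
Step 2: Agent's actual allocation = 62
Step 3: Excess = 62 - 166/3 = 20/3

20/3


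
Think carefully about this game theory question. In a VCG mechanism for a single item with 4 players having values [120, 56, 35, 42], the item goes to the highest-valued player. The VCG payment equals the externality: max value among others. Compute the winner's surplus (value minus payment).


Step 1: The winner is the agent with the highest value: agent 0 with value 120
Step 2: Values of other agents: [56, 35, 42]
Step 3: VCG payment = max of others' values = 56
Step 4: Surplus = 120 - 56 = 64

64


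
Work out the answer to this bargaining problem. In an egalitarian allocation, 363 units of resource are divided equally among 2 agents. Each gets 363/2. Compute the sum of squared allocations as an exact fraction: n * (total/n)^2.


Step 1: Each agent's share = 363/2
Step 2: Square of each share = (363/2)^2 = 131769/4
Step 3: Sum of squares = 2 * 131769/4 = 131769/2

131769/2


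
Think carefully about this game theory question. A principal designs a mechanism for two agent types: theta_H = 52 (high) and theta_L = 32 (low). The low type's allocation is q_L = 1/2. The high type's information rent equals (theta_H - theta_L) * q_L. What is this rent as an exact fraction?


Step 1: theta_H - theta_L = 52 - 32 = 20
Step 2: Information rent = (theta_H - theta_L) * q_L
Step 3: = 20 * 1/2
Step 4: = 10

10


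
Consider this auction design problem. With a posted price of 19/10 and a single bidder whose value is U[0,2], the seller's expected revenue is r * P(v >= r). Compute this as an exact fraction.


Step 1: Posted price r = 19/10, value support [0,2]
Step 2: P(v >= r) = (2 - 19/10)/2 = 1/20
Step 3: Expected revenue = r * P(v >= r) = 19/10 * 1/20
Step 4: Revenue = 19/200

19/200


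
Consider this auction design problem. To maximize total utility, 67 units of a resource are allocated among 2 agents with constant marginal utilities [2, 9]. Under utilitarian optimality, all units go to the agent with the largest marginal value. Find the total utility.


Step 1: The marginal utilities are [2, 9]
Step 2: The highest marginal utility is 9
Step 3: All 67 units go to that agent
Step 4: Total utility = 9 * 67 = 603

603


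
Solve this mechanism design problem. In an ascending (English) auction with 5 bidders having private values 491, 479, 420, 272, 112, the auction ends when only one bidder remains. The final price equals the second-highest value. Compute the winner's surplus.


Step 1: Identify the highest value: 491
Step 2: Identify the second-highest value: 479
Step 3: The final price = second-highest value = 479
Step 4: Surplus = 491 - 479 = 12

12


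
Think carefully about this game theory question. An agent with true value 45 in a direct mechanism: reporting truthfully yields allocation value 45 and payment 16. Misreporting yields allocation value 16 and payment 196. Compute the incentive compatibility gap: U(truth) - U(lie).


Step 1: U(truth) = value - payment = 45 - 16 = 29
Step 2: U(lie) = allocation - payment = 16 - 196 = -180
Step 3: IC gap = 29 - (-180) = 209

209


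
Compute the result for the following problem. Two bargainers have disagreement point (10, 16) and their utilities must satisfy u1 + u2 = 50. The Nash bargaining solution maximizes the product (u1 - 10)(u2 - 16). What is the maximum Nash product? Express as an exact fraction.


Step 1: The Nash solution splits surplus symmetrically above the disagreement point
Step 2: u1 = (total + d1 - d2)/2 = (50 + 10 - 16)/2 = 22
Step 3: u2 = (total - d1 + d2)/2 = (50 - 10 + 16)/2 = 28
Step 4: Nash product = (22 - 10) * (28 - 16)
Step 5: = 12 * 12 = 144

144


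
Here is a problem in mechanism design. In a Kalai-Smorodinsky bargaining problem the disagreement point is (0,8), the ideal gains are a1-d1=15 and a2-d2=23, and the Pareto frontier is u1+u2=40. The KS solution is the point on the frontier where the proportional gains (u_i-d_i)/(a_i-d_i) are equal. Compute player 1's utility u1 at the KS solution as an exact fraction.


Step 1: At the KS point, (u1-d1)/r1 = (u2-d2)/r2 = t and u1+u2 = 40
Step 2: u1 = d1 + r1*t and u2 = d2 + r2*t, so (d1 + r1*t) + (d2 + r2*t) = 40
Step 3: t = (40 - 0 - 8)/(15 + 23) = 32/38 = 16/19
Step 4: u1 = d1 + r1*t = 0 + 15 * 16/19 = 240/19
Step 5: (Check: u2 = d2 + r2*t = 520/19; u1+u2 = 240/19 + 520/19 = 40, on the frontier.)

240/19


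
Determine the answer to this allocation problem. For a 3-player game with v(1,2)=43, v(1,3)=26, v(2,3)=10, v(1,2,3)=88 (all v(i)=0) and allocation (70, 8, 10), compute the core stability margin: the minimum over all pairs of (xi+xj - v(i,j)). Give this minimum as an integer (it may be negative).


Step 1: Slack for coalition (1,2): x1+x2 - v12 = 78 - 43 = 35
Step 2: Slack for coalition (1,3): x1+x3 - v13 = 80 - 26 = 54
Step 3: Slack for coalition (2,3): x2+x3 - v23 = 18 - 10 = 8
Step 4: Minimum slack = min(35, 54, 8) = 8, attained by (2,3); no pair can gain by deviating, so the allocation is in the core

8


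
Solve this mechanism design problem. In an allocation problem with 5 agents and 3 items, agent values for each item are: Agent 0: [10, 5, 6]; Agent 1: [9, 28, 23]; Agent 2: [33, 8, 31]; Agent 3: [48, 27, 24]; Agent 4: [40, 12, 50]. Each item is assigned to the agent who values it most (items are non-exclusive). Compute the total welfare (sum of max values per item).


Step 1: For each item, find the maximum value among all agents.
Step 2: Item 0 -> Agent 3 (value 48)
Step 3: Item 1 -> Agent 1 (value 28)
Step 4: Item 2 -> Agent 4 (value 50)
Step 5: Total welfare = 48 + 28 + 50 = 126

126


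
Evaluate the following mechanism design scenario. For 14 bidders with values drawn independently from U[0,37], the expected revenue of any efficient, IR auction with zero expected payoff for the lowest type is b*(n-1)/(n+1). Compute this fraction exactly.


Step 1: By Revenue Equivalence, expected revenue = b*(n-1)/(n+1)
Step 2: Substituting n = 14, b = 37
Step 3: Revenue = 37*(14-1)/(14+1) = 37*13/15
Step 4: Revenue = 481/15

481/15


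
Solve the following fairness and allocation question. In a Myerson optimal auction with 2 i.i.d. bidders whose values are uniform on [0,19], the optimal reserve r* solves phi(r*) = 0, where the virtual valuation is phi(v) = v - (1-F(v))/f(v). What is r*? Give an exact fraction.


Step 1: For U[0,19], F(v) = v/19 and f(v) = 1/19
Step 2: phi(v) = v - (1 - v/19)/(1/19) = v - (19 - v) = 2v - 19
Step 3: Set phi(r*) = 0: 2r* - 19 = 0
Step 4: r* = 19/2 (the number of bidders n = 2 does not enter)

19/2


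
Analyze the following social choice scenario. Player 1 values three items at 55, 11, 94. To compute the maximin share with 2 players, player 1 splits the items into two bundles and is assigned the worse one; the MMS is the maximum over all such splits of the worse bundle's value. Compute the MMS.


Step 1: Item values = 55, 11, 94
Step 2: Enumerate all 2-bundle partitions and take the smaller bundle:
  Partition 1: {55} vs {11,94} -> bundles 55, 105; min = 55
  Partition 2: {11} vs {55,94} -> bundles 11, 149; min = 11
  Partition 3: {94} vs {55,11} -> bundles 94, 66; min = 66
Step 3: MMS = max(55, 11, 66) = 66

66


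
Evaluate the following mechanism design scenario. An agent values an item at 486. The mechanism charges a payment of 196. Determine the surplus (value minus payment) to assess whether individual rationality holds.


Step 1: Surplus = value - payment = 486 - 196 = 290
Step 2: IR is satisfied (surplus >= 0)

290


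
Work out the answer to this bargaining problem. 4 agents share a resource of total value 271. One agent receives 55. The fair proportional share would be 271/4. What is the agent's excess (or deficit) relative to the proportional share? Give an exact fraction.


Step 1: Proportional share = 271/4
Step 2: Agent's actual allocation = 55
Step 3: Excess = 55 - 271/4 = -51/4

-51/4


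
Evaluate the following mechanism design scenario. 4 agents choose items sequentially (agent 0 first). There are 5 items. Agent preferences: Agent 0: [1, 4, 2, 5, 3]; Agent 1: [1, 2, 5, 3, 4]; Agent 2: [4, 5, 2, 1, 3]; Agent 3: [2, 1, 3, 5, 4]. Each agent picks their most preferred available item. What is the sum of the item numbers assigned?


Step 1: Agent 0 picks item 1
Step 2: Agent 1 picks item 2
Step 3: Agent 2 picks item 4
Step 4: Agent 3 picks item 3
Step 5: Sum = 1 + 2 + 4 + 3 = 10

10


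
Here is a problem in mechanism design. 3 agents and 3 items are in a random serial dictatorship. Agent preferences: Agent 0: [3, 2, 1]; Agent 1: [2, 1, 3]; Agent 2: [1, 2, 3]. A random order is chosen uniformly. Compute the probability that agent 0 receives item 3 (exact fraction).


Step 1: Agent 0 wants item 3
Step 2: There are 6 possible orderings of agents
Step 3: In 6 orderings, agent 0 gets item 3
Step 4: Probability = 6/6 = 1

1


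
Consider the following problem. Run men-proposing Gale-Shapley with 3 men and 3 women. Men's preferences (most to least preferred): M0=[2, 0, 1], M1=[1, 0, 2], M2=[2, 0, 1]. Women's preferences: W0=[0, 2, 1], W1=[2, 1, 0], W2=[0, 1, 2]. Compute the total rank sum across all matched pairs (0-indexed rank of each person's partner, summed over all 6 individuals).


Step 1: Run Gale-Shapley (men propose, women hold best offer):
  M0 proposes to W2; she accepts
  M1 proposes to W1; she accepts
  M2 proposes to W2; rejected
  M2 proposes to W0; she accepts
Step 2: Final matching: W0-M2, W1-M1, W2-M0
Step 3: 0-indexed ranks (man's rank of his match, then woman's): 1 + 1 + 0 + 1 + 0 + 0
Step 4: Total rank sum = 3

3


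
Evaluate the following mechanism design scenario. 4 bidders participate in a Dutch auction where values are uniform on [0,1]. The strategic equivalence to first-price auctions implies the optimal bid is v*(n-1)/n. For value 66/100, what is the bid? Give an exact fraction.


Step 1: Dutch auctions are strategically equivalent to first-price auctions
Step 2: The equilibrium bid is b(v) = v*(n-1)/n
Step 3: b = 33/50 * 3/4
Step 4: b = 99/200

99/200


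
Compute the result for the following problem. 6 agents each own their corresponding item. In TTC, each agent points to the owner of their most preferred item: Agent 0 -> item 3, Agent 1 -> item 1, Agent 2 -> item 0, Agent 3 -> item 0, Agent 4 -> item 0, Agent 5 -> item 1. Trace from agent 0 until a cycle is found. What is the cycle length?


Step 1: Trace the pointer graph from agent 0: 0 -> 3 -> 0
Step 2: A cycle is detected when we revisit agent 0
Step 3: The cycle is: 0 -> 3 -> 0
Step 4: Cycle length = 2

2


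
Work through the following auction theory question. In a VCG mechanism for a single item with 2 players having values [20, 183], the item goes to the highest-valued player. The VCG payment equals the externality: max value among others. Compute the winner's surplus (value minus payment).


Step 1: The winner is the agent with the highest value: agent 1 with value 183
Step 2: Values of other agents: [20]
Step 3: VCG payment = max of others' values = 20
Step 4: Surplus = 183 - 20 = 163

163


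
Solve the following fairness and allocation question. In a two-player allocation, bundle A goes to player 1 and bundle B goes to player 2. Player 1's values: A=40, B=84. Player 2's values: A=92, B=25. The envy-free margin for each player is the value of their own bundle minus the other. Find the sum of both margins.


Step 1: Player 1's margin = v1(A) - v1(B) = 40 - 84 = -44
Step 2: Player 2's margin = v2(B) - v2(A) = 25 - 92 = -67
Step 3: Total margin = -44 + -67 = -111

-111


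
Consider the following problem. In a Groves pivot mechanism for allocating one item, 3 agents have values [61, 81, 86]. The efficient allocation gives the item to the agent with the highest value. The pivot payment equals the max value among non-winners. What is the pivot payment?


Step 1: The efficient winner is agent 2 with value 86
Step 2: Other agents' values: [61, 81]
Step 3: Pivot payment = max(others) = 81
Step 4: The winner pays 81

81


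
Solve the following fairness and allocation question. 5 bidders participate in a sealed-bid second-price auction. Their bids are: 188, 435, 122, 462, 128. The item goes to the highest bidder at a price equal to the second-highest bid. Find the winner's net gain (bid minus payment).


Step 1: Sort bids in descending order: 462, 435, 188, 128, 122
Step 2: The winning bid is the highest: 462
Step 3: The payment equals the second-highest bid: 435
Step 4: Surplus = winner's bid - payment = 462 - 435 = 27

27


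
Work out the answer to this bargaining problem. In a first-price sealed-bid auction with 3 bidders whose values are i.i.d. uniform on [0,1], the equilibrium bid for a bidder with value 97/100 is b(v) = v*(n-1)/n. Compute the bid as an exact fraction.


Step 1: The symmetric BNE bidding function is b(v) = v * (n-1) / n
Step 2: Substitute v = 97/100 and n = 3
Step 3: b = 97/100 * 2/3
Step 4: b = 97/150

97/150


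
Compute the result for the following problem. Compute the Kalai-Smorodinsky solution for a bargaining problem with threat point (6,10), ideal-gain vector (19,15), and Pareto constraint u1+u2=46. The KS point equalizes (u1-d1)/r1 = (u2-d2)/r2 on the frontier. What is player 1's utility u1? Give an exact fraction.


Step 1: At the KS point, (u1-d1)/r1 = (u2-d2)/r2 = t and u1+u2 = 46
Step 2: u1 = d1 + r1*t and u2 = d2 + r2*t, so (d1 + r1*t) + (d2 + r2*t) = 46
Step 3: t = (46 - 6 - 10)/(19 + 15) = 30/34 = 15/17
Step 4: u1 = d1 + r1*t = 6 + 19 * 15/17 = 387/17
Step 5: (Check: u2 = d2 + r2*t = 395/17; u1+u2 = 387/17 + 395/17 = 46, on the frontier.)

387/17


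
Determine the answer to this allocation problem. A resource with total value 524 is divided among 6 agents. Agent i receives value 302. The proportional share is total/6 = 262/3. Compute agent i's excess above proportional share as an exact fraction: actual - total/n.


Step 1: Proportional share = 524/6 = 262/3
Step 2: Agent's actual allocation = 302
Step 3: Excess = 302 - 262/3 = 644/3

644/3


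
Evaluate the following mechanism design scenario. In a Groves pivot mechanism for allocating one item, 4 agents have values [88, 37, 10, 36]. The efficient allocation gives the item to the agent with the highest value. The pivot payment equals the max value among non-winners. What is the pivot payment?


Step 1: The efficient winner is agent 0 with value 88
Step 2: Other agents' values: [37, 10, 36]
Step 3: Pivot payment = max(others) = 37
Step 4: The winner pays 37

37


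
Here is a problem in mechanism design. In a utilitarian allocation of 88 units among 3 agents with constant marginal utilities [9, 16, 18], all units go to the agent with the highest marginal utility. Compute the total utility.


Step 1: The marginal utilities are [9, 16, 18]
Step 2: The highest marginal utility is 18
Step 3: All 88 units go to that agent
Step 4: Total utility = 18 * 88 = 1584

1584


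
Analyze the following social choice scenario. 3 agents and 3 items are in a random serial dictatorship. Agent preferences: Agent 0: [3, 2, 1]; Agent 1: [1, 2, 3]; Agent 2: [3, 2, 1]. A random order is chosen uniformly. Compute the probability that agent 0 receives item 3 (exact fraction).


Step 1: Agent 0 wants item 3
Step 2: There are 6 possible orderings of agents
Step 3: In 3 orderings, agent 0 gets item 3
Step 4: Probability = 3/6 = 1/2

1/2


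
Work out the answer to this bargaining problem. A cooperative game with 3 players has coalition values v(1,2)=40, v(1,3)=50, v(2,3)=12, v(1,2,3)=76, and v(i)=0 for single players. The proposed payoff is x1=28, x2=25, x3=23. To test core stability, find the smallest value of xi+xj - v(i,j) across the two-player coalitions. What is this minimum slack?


Step 1: Slack for coalition (1,2): x1+x2 - v12 = 53 - 40 = 13
Step 2: Slack for coalition (1,3): x1+x3 - v13 = 51 - 50 = 1
Step 3: Slack for coalition (2,3): x2+x3 - v23 = 48 - 12 = 36
Step 4: Minimum slack = min(13, 1, 36) = 1, attained by (1,3); no pair can gain by deviating, so the allocation is in the core

1


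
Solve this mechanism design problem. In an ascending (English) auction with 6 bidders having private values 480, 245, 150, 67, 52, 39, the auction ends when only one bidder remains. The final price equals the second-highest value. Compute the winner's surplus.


Step 1: Identify the highest value: 480
Step 2: Identify the second-highest value: 245
Step 3: The final price = second-highest value = 245
Step 4: Surplus = 480 - 245 = 235

235


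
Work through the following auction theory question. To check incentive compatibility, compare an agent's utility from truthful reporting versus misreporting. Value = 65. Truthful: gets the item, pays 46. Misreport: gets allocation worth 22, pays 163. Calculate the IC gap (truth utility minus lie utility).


Step 1: U(truth) = value - payment = 65 - 46 = 19
Step 2: U(lie) = allocation - payment = 22 - 163 = -141
Step 3: IC gap = 19 - (-141) = 160

160


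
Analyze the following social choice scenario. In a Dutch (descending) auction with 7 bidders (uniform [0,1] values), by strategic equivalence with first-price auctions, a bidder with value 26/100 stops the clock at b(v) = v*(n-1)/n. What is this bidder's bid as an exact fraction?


Step 1: Dutch auctions are strategically equivalent to first-price auctions
Step 2: The equilibrium bid is b(v) = v*(n-1)/n
Step 3: b = 13/50 * 6/7
Step 4: b = 39/175

39/175


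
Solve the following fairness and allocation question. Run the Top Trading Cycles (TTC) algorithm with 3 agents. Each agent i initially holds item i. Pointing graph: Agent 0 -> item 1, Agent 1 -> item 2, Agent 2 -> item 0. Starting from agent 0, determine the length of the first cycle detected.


Step 1: Trace the pointer graph from agent 0: 0 -> 1 -> 2 -> 0
Step 2: A cycle is detected when we revisit agent 0
Step 3: The cycle is: 0 -> 1 -> 2 -> 0
Step 4: Cycle length = 3

3


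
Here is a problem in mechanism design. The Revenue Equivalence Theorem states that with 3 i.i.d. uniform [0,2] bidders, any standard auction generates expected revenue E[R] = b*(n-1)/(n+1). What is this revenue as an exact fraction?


Step 1: By Revenue Equivalence, expected revenue = b*(n-1)/(n+1)
Step 2: Substituting n = 3, b = 2
Step 3: Revenue = 2*(3-1)/(3+1) = 2*2/4
Step 4: Revenue = 4/4 = 1

1


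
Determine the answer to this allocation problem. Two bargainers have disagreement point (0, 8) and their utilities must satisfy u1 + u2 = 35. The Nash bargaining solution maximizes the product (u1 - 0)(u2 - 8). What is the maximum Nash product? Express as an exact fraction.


Step 1: The Nash solution splits surplus symmetrically above the disagreement point
Step 2: u1 = (total + d1 - d2)/2 = (35 + 0 - 8)/2 = 27/2
Step 3: u2 = (total - d1 + d2)/2 = (35 - 0 + 8)/2 = 43/2
Step 4: Nash product = (27/2 - 0) * (43/2 - 8)
Step 5: = 27/2 * 27/2 = 729/4

729/4


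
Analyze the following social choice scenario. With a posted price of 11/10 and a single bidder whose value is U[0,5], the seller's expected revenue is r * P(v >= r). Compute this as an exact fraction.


Step 1: Posted price r = 11/10, value support [0,5]
Step 2: P(v >= r) = (5 - 11/10)/5 = 39/50
Step 3: Expected revenue = r * P(v >= r) = 11/10 * 39/50
Step 4: Revenue = 429/500

429/500


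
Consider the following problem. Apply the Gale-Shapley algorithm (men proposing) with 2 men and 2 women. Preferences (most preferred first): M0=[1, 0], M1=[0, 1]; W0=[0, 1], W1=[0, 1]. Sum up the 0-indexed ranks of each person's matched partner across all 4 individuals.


Step 1: Run Gale-Shapley (men propose, women hold best offer):
  M0 proposes to W1; she accepts
  M1 proposes to W0; she accepts
Step 2: Final matching: W0-M1, W1-M0
Step 3: 0-indexed ranks (man's rank of his match, then woman's): 0 + 1 + 0 + 0
Step 4: Total rank sum = 1

1


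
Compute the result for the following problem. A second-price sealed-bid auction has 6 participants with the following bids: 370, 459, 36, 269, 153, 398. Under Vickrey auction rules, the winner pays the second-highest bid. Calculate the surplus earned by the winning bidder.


Step 1: Sort bids in descending order: 459, 398, 370, 269, 153, 36
Step 2: The winning bid is the highest: 459
Step 3: The payment equals the second-highest bid: 398
Step 4: Surplus = winner's bid - payment = 459 - 398 = 61

61


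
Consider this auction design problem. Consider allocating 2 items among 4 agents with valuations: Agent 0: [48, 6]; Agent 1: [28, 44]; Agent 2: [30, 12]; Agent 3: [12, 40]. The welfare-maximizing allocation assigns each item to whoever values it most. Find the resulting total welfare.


Step 1: For each item, find the maximum value among all agents.
Step 2: Item 0 -> Agent 0 (value 48)
Step 3: Item 1 -> Agent 1 (value 44)
Step 4: Total welfare = 48 + 44 = 92

92


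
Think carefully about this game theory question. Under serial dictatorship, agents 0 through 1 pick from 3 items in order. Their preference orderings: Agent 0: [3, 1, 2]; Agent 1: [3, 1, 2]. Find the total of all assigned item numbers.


Step 1: Agent 0 picks item 3
Step 2: Agent 1 picks item 1
Step 3: Sum = 3 + 1 = 4

4


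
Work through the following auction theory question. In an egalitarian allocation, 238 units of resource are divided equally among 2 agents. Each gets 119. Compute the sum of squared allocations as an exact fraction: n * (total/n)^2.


Step 1: Each agent's share = 238/2 = 119
Step 2: Square of each share = (119)^2 = 14161
Step 3: Sum of squares = 2 * 14161 = 28322

28322


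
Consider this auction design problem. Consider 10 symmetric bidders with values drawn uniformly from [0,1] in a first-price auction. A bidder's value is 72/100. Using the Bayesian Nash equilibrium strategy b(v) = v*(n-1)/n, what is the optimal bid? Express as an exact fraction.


Step 1: The symmetric BNE bidding function is b(v) = v * (n-1) / n
Step 2: Substitute v = 18/25 and n = 10
Step 3: b = 18/25 * 9/10
Step 4: b = 81/125

81/125


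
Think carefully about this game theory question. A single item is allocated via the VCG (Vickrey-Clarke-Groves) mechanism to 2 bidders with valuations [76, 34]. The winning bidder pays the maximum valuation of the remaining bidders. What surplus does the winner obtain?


Step 1: The winner is the agent with the highest value: agent 0 with value 76
Step 2: Values of other agents: [34]
Step 3: VCG payment = max of others' values = 34
Step 4: Surplus = 76 - 34 = 42

42


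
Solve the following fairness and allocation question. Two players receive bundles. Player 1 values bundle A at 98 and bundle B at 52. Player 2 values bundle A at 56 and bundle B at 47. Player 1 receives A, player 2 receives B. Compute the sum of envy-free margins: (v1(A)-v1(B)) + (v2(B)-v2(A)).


Step 1: Player 1's margin = v1(A) - v1(B) = 98 - 52 = 46
Step 2: Player 2's margin = v2(B) - v2(A) = 47 - 56 = -9
Step 3: Total margin = 46 + -9 = 37

37


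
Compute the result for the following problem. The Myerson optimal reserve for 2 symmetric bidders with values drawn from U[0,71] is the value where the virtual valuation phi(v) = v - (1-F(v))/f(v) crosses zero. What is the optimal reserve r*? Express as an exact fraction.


Step 1: For U[0,71], F(v) = v/71 and f(v) = 1/71
Step 2: phi(v) = v - (1 - v/71)/(1/71) = v - (71 - v) = 2v - 71
Step 3: Set phi(r*) = 0: 2r* - 71 = 0
Step 4: r* = 71/2 (the number of bidders n = 2 does not enter)

71/2


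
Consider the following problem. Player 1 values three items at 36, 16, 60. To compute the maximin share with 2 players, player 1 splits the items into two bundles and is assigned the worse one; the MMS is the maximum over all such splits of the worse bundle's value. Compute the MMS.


Step 1: Item values = 36, 16, 60
Step 2: Enumerate all 2-bundle partitions and take the smaller bundle:
  Partition 1: {36} vs {16,60} -> bundles 36, 76; min = 36
  Partition 2: {16} vs {36,60} -> bundles 16, 96; min = 16
  Partition 3: {60} vs {36,16} -> bundles 60, 52; min = 52
Step 3: MMS = max(36, 16, 52) = 52

52


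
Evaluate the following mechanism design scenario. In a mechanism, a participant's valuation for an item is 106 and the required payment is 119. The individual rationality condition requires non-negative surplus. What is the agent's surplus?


Step 1: Surplus = value - payment = 106 - 119 = -13
Step 2: IR is violated (surplus < 0)

-13


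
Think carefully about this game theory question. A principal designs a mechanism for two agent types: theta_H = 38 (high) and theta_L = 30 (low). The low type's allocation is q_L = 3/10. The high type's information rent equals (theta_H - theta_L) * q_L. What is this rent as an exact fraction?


Step 1: theta_H - theta_L = 38 - 30 = 8
Step 2: Information rent = (theta_H - theta_L) * q_L
Step 3: = 8 * 3/10
Step 4: = 12/5

12/5


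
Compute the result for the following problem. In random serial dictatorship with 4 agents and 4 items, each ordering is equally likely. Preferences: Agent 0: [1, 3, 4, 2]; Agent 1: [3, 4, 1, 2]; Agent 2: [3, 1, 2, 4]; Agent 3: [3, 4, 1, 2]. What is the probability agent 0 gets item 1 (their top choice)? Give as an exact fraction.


Step 1: Agent 0 wants item 1
Step 2: There are 24 possible orderings of agents
Step 3: In 16 orderings, agent 0 gets item 1
Step 4: Probability = 16/24 = 2/3

2/3


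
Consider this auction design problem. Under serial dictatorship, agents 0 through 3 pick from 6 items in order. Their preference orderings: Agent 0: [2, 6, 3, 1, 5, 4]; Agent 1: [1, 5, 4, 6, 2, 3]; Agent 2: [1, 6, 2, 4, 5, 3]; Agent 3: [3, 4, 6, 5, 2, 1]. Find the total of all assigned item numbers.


Step 1: Agent 0 picks item 2
Step 2: Agent 1 picks item 1
Step 3: Agent 2 picks item 6
Step 4: Agent 3 picks item 3
Step 5: Sum = 2 + 1 + 6 + 3 = 12

12


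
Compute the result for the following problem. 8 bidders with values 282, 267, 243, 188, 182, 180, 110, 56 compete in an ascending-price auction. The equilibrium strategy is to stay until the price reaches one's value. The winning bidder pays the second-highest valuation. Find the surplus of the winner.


Step 1: Identify the highest value: 282
Step 2: Identify the second-highest value: 267
Step 3: The final price = second-highest value = 267
Step 4: Surplus = 282 - 267 = 15

15


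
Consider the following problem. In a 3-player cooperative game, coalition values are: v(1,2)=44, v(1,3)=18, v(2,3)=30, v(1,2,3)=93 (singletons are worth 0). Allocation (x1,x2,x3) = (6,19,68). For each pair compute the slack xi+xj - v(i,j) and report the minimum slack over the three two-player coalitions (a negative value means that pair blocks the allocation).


Step 1: Slack for coalition (1,2): x1+x2 - v12 = 25 - 44 = -19
Step 2: Slack for coalition (1,3): x1+x3 - v13 = 74 - 18 = 56
Step 3: Slack for coalition (2,3): x2+x3 - v23 = 87 - 30 = 57
Step 4: Minimum slack = min(-19, 56, 57) = -19, attained by (1,2); coalition (1,2) can block (slack < 0), so the allocation is not in the core

-19


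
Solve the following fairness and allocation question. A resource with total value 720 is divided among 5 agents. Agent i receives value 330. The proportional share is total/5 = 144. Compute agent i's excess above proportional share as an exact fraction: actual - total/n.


Step 1: Proportional share = 720/5 = 144
Step 2: Agent's actual allocation = 330
Step 3: Excess = 330 - 144 = 186

186


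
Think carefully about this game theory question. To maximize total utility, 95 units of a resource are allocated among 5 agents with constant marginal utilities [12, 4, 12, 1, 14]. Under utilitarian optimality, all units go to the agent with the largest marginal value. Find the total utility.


Step 1: The marginal utilities are [12, 4, 12, 1, 14]
Step 2: The highest marginal utility is 14
Step 3: All 95 units go to that agent
Step 4: Total utility = 14 * 95 = 1330

1330


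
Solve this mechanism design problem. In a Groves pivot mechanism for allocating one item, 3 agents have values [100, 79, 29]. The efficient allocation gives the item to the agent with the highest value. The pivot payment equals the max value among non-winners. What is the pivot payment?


Step 1: The efficient winner is agent 0 with value 100
Step 2: Other agents' values: [79, 29]
Step 3: Pivot payment = max(others) = 79
Step 4: The winner pays 79

79


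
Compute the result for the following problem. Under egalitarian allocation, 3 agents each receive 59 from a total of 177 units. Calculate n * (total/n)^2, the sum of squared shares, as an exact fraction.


Step 1: Each agent's share = 177/3 = 59
Step 2: Square of each share = (59)^2 = 3481
Step 3: Sum of squares = 3 * 3481 = 10443

10443


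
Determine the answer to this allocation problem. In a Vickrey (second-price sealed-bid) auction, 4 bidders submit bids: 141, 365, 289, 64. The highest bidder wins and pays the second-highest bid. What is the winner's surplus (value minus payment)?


Step 1: Sort bids in descending order: 365, 289, 141, 64
Step 2: The winning bid is the highest: 365
Step 3: The payment equals the second-highest bid: 289
Step 4: Surplus = winner's bid - payment = 365 - 289 = 76

76


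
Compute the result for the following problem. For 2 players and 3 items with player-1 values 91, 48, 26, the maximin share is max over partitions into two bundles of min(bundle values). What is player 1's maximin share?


Step 1: Item values = 91, 48, 26
Step 2: Enumerate all 2-bundle partitions and take the smaller bundle:
  Partition 1: {91} vs {48,26} -> bundles 91, 74; min = 74
  Partition 2: {48} vs {91,26} -> bundles 48, 117; min = 48
  Partition 3: {26} vs {91,48} -> bundles 26, 139; min = 26
Step 3: MMS = max(74, 48, 26) = 74

74


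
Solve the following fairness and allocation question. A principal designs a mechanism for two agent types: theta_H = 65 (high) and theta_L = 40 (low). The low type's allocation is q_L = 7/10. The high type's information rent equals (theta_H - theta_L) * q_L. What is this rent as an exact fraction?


Step 1: theta_H - theta_L = 65 - 40 = 25
Step 2: Information rent = (theta_H - theta_L) * q_L
Step 3: = 25 * 7/10
Step 4: = 35/2

35/2


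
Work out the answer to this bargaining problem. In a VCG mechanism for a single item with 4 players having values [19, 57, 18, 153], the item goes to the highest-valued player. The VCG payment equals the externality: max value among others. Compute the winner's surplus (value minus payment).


Step 1: The winner is the agent with the highest value: agent 3 with value 153
Step 2: Values of other agents: [19, 57, 18]
Step 3: VCG payment = max of others' values = 57
Step 4: Surplus = 153 - 57 = 96

96


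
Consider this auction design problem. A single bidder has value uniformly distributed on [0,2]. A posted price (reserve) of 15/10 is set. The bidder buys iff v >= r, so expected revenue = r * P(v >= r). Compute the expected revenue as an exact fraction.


Step 1: Posted price r = 3/2, value support [0,2]
Step 2: P(v >= r) = (2 - 3/2)/2 = 1/4
Step 3: Expected revenue = r * P(v >= r) = 3/2 * 1/4
Step 4: Revenue = 3/8

3/8


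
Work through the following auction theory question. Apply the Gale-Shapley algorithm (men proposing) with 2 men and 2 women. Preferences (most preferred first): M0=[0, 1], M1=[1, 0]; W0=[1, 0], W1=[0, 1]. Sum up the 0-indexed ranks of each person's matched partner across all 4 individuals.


Step 1: Run Gale-Shapley (men propose, women hold best offer):
  M0 proposes to W0; she accepts
  M1 proposes to W1; she accepts
Step 2: Final matching: W0-M0, W1-M1
Step 3: 0-indexed ranks (man's rank of his match, then woman's): 0 + 1 + 0 + 1
Step 4: Total rank sum = 2

2


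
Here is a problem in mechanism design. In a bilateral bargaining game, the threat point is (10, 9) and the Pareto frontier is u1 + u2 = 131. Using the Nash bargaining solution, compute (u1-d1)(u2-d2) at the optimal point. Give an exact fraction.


Step 1: The Nash solution splits surplus symmetrically above the disagreement point
Step 2: u1 = (total + d1 - d2)/2 = (131 + 10 - 9)/2 = 66
Step 3: u2 = (total - d1 + d2)/2 = (131 - 10 + 9)/2 = 65
Step 4: Nash product = (66 - 10) * (65 - 9)
Step 5: = 56 * 56 = 3136

3136
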